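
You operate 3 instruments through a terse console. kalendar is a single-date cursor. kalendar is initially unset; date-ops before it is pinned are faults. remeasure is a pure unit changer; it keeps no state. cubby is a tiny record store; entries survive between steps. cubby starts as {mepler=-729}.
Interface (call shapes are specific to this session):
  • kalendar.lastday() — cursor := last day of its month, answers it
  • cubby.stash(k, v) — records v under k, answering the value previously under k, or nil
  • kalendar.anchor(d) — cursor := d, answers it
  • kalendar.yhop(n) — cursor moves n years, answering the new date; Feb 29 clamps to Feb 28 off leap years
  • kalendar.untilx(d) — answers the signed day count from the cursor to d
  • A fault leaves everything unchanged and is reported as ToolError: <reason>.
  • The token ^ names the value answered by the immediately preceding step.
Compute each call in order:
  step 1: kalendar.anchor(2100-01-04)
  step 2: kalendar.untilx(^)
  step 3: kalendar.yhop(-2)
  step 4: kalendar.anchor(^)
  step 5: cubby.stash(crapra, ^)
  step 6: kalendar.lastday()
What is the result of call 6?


Answer: 2098-01-31

Derivation:
> anchor 2100-01-04
= 2100-01-04
> untilx ^
= 0
> yhop -2
= 2098-01-04
> anchor ^
= 2098-01-04
> stash crapra ^
= nil
> lastday
= 2098-01-31


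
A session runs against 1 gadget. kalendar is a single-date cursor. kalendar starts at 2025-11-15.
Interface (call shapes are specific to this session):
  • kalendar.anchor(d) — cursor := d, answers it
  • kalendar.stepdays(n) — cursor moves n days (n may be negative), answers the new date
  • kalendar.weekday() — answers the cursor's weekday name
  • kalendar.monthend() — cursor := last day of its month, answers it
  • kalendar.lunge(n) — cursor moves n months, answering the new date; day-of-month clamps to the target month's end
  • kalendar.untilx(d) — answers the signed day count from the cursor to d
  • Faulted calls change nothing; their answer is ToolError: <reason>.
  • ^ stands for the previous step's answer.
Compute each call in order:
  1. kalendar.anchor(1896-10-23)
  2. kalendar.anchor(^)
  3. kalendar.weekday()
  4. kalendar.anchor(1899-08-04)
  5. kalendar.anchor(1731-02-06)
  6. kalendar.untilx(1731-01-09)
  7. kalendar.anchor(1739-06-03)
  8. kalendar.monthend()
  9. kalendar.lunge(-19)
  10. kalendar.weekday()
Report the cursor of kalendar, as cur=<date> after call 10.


Answer: cur=1737-11-30

Derivation:
→ kalendar.anchor(1896-10-23)
← 1896-10-23
→ kalendar.anchor(^)
← 1896-10-23
→ kalendar.weekday()
← Friday
→ kalendar.anchor(1899-08-04)
← 1899-08-04
→ kalendar.anchor(1731-02-06)
← 1731-02-06
→ kalendar.untilx(1731-01-09)
← -28
→ kalendar.anchor(1739-06-03)
← 1739-06-03
→ kalendar.monthend()
← 1739-06-30
→ kalendar.lunge(-19)
← 1737-11-30
→ kalendar.weekday()
← Saturday


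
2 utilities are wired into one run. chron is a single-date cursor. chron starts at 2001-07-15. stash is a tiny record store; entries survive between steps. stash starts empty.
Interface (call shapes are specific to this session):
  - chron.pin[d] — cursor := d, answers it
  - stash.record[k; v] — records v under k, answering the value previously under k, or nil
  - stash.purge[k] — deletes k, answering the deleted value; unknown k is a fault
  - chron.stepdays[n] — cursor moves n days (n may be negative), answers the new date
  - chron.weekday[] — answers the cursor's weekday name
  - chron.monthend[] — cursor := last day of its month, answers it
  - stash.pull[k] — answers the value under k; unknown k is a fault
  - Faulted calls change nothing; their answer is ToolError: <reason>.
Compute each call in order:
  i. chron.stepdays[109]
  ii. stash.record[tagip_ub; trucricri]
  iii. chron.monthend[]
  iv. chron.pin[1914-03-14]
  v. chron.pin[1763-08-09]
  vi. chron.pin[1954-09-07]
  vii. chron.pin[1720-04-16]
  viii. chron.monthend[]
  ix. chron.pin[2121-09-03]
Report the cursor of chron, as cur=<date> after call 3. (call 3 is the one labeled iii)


Answer: cur=2001-11-30

Derivation:
I invoke stepdays with n→109, — result: 2001-11-01.
I try record with k→tagip_ub, v→trucricri, giving nil.
Then monthend(), and get 2001-11-30.
I call pin with d→1914-03-14, and see 1914-03-14.
Using pin with d→1763-08-09, and observe 1763-08-09.
I run pin with d→1954-09-07, and get 1954-09-07.
I call pin with d→1720-04-16, — result: 1720-04-16.
Invoking monthend, → 1720-04-30.
I call pin with d→2121-09-03, → 2121-09-03.


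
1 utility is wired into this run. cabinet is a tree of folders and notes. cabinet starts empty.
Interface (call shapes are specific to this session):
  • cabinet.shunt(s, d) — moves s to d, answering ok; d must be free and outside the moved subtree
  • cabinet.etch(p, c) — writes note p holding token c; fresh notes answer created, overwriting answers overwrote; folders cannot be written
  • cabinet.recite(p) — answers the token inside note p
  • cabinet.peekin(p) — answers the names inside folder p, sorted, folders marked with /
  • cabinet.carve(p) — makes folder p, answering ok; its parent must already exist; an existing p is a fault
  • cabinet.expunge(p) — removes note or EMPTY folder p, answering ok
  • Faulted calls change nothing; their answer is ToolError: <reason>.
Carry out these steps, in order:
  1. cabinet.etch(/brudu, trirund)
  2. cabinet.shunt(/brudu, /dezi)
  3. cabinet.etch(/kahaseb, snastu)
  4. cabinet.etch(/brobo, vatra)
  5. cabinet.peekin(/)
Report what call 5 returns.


Answer: [brobo, dezi, kahaseb]

Derivation:
Calling cabinet.etch using p→/brudu, c→trirund, yielding created.
I invoke cabinet.shunt using s→/brudu, d→/dezi, and get ok.
I use cabinet.etch using p→/kahaseb, c→snastu, which returns created.
Next I call cabinet.etch using p→/brobo, c→vatra, and observe created.
Now I run cabinet.peekin using p→/, and see [brobo, dezi, kahaseb].


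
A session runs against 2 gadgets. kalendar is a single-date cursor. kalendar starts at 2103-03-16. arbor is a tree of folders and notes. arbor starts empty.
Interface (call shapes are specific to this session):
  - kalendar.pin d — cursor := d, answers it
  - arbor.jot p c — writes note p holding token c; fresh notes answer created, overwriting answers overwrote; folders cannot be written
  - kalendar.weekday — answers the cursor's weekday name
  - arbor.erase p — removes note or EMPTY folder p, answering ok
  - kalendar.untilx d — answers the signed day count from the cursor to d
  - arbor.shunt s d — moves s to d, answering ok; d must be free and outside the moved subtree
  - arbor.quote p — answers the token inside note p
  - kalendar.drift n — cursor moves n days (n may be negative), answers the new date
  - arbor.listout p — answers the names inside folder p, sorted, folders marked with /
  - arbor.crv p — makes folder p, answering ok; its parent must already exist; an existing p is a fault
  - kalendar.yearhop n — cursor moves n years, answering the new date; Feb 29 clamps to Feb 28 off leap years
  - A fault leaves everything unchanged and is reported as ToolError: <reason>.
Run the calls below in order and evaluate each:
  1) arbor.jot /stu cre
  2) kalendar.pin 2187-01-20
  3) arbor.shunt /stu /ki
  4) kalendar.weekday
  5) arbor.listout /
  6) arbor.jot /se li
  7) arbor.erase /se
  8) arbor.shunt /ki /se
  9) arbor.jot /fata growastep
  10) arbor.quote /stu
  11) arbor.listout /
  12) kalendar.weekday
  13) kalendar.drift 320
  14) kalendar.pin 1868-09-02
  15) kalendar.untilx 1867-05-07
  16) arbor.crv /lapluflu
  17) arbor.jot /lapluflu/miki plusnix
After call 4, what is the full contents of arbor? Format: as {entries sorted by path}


Calling arbor.jot on p='/stu', c='cre', which returns created.
I invoke kalendar.pin on d='2187-01-20', and observe 2187-01-20.
Using arbor.shunt on s='/stu', d='/ki': ok.
I try kalendar.weekday(): Saturday.
Now I run arbor.listout on p='/', and observe [ki].
Now I run arbor.jot on p='/se', c='li', — result: created.
I use arbor.erase on p='/se', and see ok.
I use arbor.shunt on s='/ki', d='/se', giving ok.
I use arbor.jot on p='/fata', c='growastep', which returns created.
I try arbor.quote on p='/stu', and see ToolError: not found.
I run arbor.listout on p='/', which returns [fata, se].
I run kalendar.weekday(), and see Saturday.
I try kalendar.drift on n='320', and get 2187-12-06.
I try kalendar.pin on d='1868-09-02', and observe 1868-09-02.
Using kalendar.untilx on d='1867-05-07', — result: -484.
Now I run arbor.crv on p='/lapluflu', which returns ok.
Calling arbor.jot on p='/lapluflu/miki', c='plusnix': created.

Answer: {ki=cre}


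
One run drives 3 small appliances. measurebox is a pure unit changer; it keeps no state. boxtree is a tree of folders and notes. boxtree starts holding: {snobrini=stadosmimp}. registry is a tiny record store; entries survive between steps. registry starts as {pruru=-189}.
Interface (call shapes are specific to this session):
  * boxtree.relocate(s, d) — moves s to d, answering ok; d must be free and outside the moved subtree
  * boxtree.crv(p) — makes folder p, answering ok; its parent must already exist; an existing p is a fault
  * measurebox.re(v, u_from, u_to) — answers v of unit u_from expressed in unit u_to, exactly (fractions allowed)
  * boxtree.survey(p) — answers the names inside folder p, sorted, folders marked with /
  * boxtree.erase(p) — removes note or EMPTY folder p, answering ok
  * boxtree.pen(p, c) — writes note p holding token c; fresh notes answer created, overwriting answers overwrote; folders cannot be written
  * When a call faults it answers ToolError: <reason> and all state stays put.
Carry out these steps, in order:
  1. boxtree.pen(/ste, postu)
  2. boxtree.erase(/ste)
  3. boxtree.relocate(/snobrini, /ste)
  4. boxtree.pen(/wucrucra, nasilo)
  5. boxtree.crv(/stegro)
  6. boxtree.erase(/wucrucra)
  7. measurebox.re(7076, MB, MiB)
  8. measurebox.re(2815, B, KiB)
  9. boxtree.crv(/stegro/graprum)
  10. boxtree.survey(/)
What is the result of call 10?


Step: boxtree.pen[p: /ste; c: postu]
Result: created
Step: boxtree.erase[p: /ste]
Result: ok
Step: boxtree.relocate[s: /snobrini; d: /ste]
Result: ok
Step: boxtree.pen[p: /wucrucra; c: nasilo]
Result: created
Step: boxtree.crv[p: /stegro]
Result: ok
Step: boxtree.erase[p: /wucrucra]
Result: ok
Step: measurebox.re[v: 7076; u_from: MB; u_to: MiB]
Result: 27640625/4096
Step: measurebox.re[v: 2815; u_from: B; u_to: KiB]
Result: 2815/1024
Step: boxtree.crv[p: /stegro/graprum]
Result: ok
Step: boxtree.survey[p: /]
Result: [ste, stegro/]

Answer: [ste, stegro/]


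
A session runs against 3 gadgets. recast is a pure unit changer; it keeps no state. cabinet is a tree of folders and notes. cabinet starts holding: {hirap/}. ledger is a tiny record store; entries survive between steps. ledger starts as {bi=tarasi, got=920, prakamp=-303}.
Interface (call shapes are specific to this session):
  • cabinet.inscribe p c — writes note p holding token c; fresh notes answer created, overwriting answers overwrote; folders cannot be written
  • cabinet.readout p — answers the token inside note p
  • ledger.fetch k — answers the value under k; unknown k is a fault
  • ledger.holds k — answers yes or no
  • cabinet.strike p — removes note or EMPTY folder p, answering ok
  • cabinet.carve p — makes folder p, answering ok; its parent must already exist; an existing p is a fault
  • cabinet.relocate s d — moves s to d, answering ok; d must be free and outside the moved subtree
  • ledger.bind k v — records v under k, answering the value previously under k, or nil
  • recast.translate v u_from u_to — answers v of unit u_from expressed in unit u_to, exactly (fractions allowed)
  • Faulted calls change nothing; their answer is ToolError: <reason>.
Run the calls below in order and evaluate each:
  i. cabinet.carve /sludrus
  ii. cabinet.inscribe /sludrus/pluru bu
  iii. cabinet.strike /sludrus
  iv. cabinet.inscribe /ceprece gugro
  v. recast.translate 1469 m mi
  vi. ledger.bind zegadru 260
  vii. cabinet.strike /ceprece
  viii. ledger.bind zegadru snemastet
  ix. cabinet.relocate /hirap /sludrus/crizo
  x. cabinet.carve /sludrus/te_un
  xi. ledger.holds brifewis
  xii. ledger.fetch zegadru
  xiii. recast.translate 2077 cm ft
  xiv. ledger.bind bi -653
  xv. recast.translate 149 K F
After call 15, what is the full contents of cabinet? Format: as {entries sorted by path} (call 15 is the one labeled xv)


-> cabinet.carve(p: /sludrus)
<- ok
-> cabinet.inscribe(p: /sludrus/pluru, c: bu)
<- created
-> cabinet.strike(p: /sludrus)
<- ToolError: not empty
-> cabinet.inscribe(p: /ceprece, c: gugro)
<- created
-> recast.translate(v: 1469, u_from: m, u_to: mi)
<- 183625/201168
-> ledger.bind(k: zegadru, v: 260)
<- nil
-> cabinet.strike(p: /ceprece)
<- ok
-> ledger.bind(k: zegadru, v: snemastet)
<- 260
-> cabinet.relocate(s: /hirap, d: /sludrus/crizo)
<- ok
-> cabinet.carve(p: /sludrus/te_un)
<- ok
-> ledger.holds(k: brifewis)
<- no
-> ledger.fetch(k: zegadru)
<- snemastet
-> recast.translate(v: 2077, u_from: cm, u_to: ft)
<- 51925/762
-> ledger.bind(k: bi, v: -653)
<- tarasi
-> recast.translate(v: 149, u_from: K, u_to: F)
<- -19147/100

Answer: {sludrus/, sludrus/crizo/, sludrus/pluru=bu, sludrus/te_un/}


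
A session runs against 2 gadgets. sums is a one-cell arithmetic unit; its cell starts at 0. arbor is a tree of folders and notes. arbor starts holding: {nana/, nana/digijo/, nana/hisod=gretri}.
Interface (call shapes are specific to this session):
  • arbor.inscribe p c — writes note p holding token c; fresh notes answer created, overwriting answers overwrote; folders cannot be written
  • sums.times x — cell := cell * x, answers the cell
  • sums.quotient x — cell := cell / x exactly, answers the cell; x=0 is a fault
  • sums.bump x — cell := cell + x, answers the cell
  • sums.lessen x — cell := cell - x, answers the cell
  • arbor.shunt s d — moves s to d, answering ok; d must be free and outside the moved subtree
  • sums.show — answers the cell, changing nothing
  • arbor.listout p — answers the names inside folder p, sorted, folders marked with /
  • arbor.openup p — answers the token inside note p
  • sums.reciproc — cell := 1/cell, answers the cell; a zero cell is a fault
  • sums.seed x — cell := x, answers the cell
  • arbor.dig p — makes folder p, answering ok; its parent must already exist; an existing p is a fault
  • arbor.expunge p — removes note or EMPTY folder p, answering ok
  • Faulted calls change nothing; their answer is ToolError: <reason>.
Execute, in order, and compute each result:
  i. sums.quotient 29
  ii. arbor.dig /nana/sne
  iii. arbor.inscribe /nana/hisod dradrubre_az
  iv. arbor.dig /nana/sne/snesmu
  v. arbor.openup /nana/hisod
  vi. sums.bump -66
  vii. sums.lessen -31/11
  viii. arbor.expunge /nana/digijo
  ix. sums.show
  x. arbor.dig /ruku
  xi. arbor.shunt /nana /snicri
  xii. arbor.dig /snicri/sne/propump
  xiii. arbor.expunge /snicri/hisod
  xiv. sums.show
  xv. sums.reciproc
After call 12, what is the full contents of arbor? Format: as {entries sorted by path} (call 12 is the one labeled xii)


Answer: {ruku/, snicri/, snicri/hisod=dradrubre_az, snicri/sne/, snicri/sne/propump/, snicri/sne/snesmu/}

Derivation:
I call quotient on x: 29, → 0.
I invoke dig on p: /nana/sne, yielding ok.
Calling inscribe on p: /nana/hisod, c: dradrubre_az, and observe overwrote.
I try dig on p: /nana/sne/snesmu: ok.
I try openup on p: /nana/hisod, → dradrubre_az.
Now I run bump on x: -66, which returns -66.
I use lessen on x: -31/11, — result: -695/11.
Now I run expunge on p: /nana/digijo, — result: ok.
Next I call show(), and observe -695/11.
I try dig on p: /ruku, which returns ok.
Next I call shunt on s: /nana, d: /snicri, and observe ok.
Using dig on p: /snicri/sne/propump, and observe ok.
I invoke expunge on p: /snicri/hisod: ok.
I run show(), and get -695/11.
Now I run reciproc(): -11/695.


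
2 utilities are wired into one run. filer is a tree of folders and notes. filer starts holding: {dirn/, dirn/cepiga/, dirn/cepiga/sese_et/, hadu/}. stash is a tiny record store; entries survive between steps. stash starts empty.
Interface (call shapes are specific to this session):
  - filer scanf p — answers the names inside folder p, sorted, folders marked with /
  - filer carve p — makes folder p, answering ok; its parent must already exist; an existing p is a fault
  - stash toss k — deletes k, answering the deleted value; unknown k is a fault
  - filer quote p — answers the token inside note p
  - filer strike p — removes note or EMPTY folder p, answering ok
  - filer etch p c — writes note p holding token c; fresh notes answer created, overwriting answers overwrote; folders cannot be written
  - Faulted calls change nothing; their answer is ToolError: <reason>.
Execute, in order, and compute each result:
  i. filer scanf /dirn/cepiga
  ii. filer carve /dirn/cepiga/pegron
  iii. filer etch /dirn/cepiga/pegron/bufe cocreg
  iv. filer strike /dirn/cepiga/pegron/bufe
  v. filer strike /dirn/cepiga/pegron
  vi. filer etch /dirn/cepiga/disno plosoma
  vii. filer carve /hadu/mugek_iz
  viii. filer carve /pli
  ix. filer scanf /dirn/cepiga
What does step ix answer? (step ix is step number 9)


;; 1. filer scanf(p=/dirn/cepiga) : [sese_et/]
;; 2. filer carve(p=/dirn/cepiga/pegron) : ok
;; 3. filer etch(p=/dirn/cepiga/pegron/bufe, c=cocreg) : created
;; 4. filer strike(p=/dirn/cepiga/pegron/bufe) : ok
;; 5. filer strike(p=/dirn/cepiga/pegron) : ok
;; 6. filer etch(p=/dirn/cepiga/disno, c=plosoma) : created
;; 7. filer carve(p=/hadu/mugek_iz) : ok
;; 8. filer carve(p=/pli) : ok
;; 9. filer scanf(p=/dirn/cepiga) : [disno, sese_et/]

Answer: [disno, sese_et/]


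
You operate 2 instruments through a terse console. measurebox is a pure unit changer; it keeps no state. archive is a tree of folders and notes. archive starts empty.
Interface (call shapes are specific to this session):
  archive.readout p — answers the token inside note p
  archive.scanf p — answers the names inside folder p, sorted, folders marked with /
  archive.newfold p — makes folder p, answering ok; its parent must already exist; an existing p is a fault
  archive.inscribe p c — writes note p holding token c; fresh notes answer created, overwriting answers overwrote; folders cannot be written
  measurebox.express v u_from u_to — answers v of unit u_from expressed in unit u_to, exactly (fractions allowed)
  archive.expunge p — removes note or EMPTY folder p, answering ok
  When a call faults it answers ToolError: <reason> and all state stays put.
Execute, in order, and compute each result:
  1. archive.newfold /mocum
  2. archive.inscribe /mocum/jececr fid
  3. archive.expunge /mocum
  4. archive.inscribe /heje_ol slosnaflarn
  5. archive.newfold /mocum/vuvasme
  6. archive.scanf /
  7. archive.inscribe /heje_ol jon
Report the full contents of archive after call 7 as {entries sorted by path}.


Answer: {heje_ol=jon, mocum/, mocum/jececr=fid, mocum/vuvasme/}

Derivation:
$ archive.newfold p: /mocum
[out] ok
$ archive.inscribe p: /mocum/jececr c: fid
[out] created
$ archive.expunge p: /mocum
[out] ToolError: not empty
$ archive.inscribe p: /heje_ol c: slosnaflarn
[out] created
$ archive.newfold p: /mocum/vuvasme
[out] ok
$ archive.scanf p: /
[out] [heje_ol, mocum/]
$ archive.inscribe p: /heje_ol c: jon
[out] overwrote


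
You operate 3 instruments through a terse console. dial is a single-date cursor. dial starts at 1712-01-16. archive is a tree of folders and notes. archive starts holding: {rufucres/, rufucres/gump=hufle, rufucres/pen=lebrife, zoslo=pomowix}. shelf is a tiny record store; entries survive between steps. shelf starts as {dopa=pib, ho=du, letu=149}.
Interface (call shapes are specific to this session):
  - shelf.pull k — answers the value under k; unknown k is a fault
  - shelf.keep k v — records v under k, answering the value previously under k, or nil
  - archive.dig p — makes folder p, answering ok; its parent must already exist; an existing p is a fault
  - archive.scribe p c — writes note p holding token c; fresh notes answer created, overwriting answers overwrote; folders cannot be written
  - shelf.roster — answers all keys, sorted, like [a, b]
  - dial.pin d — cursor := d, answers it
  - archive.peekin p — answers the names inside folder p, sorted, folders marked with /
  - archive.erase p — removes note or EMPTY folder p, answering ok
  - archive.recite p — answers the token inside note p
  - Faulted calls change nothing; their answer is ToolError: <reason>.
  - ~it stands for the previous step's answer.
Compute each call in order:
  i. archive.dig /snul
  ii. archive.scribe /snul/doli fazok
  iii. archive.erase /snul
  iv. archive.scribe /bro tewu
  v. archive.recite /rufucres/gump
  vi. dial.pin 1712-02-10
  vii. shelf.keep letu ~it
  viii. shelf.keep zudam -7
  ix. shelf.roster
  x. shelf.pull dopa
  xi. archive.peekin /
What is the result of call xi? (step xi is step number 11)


I invoke archive.dig on /snul, yielding ok.
Using archive.scribe on /snul/doli, fazok: created.
Next I call archive.erase on /snul, giving ToolError: not empty.
I use archive.scribe on /bro, tewu: created.
I try archive.recite on /rufucres/gump, and see hufle.
Using dial.pin on 1712-02-10, yielding 1712-02-10.
I try shelf.keep on letu, ~it, — result: 149.
I use shelf.keep on zudam, -7, — result: nil.
I call shelf.roster(): [dopa, ho, letu, zudam].
Next I call shelf.pull on dopa: pib.
Then archive.peekin on /, and observe [bro, rufucres/, snul/, zoslo].

Answer: [bro, rufucres/, snul/, zoslo]


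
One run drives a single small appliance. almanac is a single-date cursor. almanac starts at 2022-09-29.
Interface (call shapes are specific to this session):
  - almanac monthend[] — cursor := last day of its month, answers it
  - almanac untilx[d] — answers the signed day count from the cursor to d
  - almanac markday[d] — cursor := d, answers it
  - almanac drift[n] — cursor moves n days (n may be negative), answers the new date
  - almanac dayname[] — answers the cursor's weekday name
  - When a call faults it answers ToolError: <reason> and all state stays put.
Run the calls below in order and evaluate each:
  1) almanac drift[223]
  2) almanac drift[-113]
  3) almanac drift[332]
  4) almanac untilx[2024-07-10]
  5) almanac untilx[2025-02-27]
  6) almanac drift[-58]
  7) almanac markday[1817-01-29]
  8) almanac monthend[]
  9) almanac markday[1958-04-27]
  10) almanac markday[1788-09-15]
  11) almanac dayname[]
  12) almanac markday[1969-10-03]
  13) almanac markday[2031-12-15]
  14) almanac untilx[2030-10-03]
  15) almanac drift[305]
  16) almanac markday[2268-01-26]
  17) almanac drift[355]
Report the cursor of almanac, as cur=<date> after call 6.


Answer: cur=2023-10-18

Derivation:
// almanac drift(n='223') : 2023-05-10
// almanac drift(n='-113') : 2023-01-17
// almanac drift(n='332') : 2023-12-15
// almanac untilx(d='2024-07-10') : 208
// almanac untilx(d='2025-02-27') : 440
// almanac drift(n='-58') : 2023-10-18
// almanac markday(d='1817-01-29') : 1817-01-29
// almanac monthend() : 1817-01-31
// almanac markday(d='1958-04-27') : 1958-04-27
// almanac markday(d='1788-09-15') : 1788-09-15
// almanac dayname() : Monday
// almanac markday(d='1969-10-03') : 1969-10-03
// almanac markday(d='2031-12-15') : 2031-12-15
// almanac untilx(d='2030-10-03') : -438
// almanac drift(n='305') : 2032-10-15
// almanac markday(d='2268-01-26') : 2268-01-26
// almanac drift(n='355') : 2269-01-15


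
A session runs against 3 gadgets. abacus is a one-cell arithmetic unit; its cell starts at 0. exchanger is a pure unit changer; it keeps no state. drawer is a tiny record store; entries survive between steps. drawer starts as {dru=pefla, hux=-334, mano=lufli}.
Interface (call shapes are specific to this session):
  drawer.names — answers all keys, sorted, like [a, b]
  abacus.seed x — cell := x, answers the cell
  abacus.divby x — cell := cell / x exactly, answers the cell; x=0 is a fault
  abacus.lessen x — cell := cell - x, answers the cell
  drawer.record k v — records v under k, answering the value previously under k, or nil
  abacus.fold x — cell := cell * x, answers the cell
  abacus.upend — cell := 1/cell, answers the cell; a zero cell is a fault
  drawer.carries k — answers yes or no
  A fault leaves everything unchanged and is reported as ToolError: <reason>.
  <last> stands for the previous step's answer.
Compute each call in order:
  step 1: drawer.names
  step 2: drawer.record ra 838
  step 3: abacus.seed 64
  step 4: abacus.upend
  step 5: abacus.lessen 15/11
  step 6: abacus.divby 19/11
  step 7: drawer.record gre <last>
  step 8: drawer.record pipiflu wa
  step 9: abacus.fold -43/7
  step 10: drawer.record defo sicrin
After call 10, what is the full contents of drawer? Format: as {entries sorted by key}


> names
= [dru, hux, mano]
> record k=ra v=838
= nil
> seed x=64
= 64
> upend
= 1/64
> lessen x=15/11
= -949/704
> divby x=19/11
= -949/1216
> record k=gre v=<last>
= nil
> record k=pipiflu v=wa
= nil
> fold x=-43/7
= 40807/8512
> record k=defo v=sicrin
= nil

Answer: {defo=sicrin, dru=pefla, gre=-949/1216, hux=-334, mano=lufli, pipiflu=wa, ra=838}


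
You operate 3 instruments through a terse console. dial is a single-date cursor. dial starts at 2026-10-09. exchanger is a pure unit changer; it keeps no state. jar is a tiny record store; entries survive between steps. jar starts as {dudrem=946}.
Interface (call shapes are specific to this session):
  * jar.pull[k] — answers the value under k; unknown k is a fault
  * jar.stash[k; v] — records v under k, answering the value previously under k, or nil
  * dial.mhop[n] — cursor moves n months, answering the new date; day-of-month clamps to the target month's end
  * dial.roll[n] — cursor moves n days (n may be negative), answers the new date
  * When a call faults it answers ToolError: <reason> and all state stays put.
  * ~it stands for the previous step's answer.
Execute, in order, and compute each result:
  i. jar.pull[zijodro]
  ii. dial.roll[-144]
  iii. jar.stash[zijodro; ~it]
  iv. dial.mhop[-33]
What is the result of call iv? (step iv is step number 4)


Answer: 2023-08-18

Derivation:
# 1. pull(k='zijodro') ~> ToolError: no such key zijodro
# 2. roll(n='-144') ~> 2026-05-18
# 3. stash(k='zijodro', v='~it') ~> nil
# 4. mhop(n='-33') ~> 2023-08-18


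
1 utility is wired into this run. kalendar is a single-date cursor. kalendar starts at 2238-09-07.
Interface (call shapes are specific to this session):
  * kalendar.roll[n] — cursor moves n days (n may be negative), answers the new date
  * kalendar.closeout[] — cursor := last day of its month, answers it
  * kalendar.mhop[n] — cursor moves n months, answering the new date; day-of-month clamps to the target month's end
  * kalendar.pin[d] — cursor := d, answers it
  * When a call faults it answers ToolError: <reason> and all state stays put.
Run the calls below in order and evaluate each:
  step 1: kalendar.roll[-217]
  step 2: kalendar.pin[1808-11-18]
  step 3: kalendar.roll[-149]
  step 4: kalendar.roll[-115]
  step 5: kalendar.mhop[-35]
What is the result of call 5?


Answer: 1805-03-28

Derivation:
>> kalendar.roll(-217)
<< 2238-02-02
>> kalendar.pin(1808-11-18)
<< 1808-11-18
>> kalendar.roll(-149)
<< 1808-06-22
>> kalendar.roll(-115)
<< 1808-02-28
>> kalendar.mhop(-35)
<< 1805-03-28


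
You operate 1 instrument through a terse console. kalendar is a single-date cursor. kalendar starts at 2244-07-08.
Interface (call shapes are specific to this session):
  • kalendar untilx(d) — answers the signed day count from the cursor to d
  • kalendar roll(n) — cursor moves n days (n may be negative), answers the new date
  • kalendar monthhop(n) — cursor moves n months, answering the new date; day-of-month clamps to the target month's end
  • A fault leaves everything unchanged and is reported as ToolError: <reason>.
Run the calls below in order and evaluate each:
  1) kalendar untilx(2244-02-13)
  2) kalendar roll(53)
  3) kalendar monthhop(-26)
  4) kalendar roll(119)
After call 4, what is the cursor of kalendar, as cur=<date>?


I invoke kalendar untilx with d=2244-02-13, and see -146.
Using kalendar roll with n=53, → 2244-08-30.
Next I call kalendar monthhop with n=-26, and get 2242-06-30.
Next I call kalendar roll with n=119, which returns 2242-10-27.

Answer: cur=2242-10-27


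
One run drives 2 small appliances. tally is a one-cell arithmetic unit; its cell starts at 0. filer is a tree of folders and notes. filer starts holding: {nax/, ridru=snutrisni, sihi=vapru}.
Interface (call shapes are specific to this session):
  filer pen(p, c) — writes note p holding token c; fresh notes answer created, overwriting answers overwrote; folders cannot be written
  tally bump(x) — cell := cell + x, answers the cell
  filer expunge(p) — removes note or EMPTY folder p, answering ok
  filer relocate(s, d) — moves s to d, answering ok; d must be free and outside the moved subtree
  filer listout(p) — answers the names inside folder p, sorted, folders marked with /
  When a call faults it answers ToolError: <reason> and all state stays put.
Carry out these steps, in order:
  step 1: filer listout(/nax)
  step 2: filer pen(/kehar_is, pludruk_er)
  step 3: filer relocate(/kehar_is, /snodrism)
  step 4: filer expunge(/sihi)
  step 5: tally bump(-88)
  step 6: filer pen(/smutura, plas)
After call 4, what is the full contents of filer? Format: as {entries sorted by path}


% filer listout p='/nax'
  []
% filer pen p='/kehar_is' c='pludruk_er'
  created
% filer relocate s='/kehar_is' d='/snodrism'
  ok
% filer expunge p='/sihi'
  ok
% tally bump x='-88'
  -88
% filer pen p='/smutura' c='plas'
  created

Answer: {nax/, ridru=snutrisni, snodrism=pludruk_er}


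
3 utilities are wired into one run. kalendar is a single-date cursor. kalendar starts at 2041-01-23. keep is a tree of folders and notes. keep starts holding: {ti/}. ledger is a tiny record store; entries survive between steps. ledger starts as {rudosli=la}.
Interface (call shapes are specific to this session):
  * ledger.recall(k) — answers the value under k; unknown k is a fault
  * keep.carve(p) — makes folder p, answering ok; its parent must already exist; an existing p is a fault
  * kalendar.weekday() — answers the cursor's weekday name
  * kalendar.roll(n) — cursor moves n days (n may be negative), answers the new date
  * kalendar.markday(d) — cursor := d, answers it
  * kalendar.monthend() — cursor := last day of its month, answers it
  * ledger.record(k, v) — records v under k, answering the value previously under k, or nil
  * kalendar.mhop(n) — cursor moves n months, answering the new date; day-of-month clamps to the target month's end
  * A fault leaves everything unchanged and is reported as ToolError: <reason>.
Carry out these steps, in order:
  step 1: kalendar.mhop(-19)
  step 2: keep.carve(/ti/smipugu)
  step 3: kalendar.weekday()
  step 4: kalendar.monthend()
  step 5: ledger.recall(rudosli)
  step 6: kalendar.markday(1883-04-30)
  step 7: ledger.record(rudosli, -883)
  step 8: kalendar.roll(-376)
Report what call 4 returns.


[in] kalendar.mhop -19
[out] 2039-06-23
[in] keep.carve /ti/smipugu
[out] ok
[in] kalendar.weekday
[out] Thursday
[in] kalendar.monthend
[out] 2039-06-30
[in] ledger.recall rudosli
[out] la
[in] kalendar.markday 1883-04-30
[out] 1883-04-30
[in] ledger.record rudosli -883
[out] la
[in] kalendar.roll -376
[out] 1882-04-19

Answer: 2039-06-30


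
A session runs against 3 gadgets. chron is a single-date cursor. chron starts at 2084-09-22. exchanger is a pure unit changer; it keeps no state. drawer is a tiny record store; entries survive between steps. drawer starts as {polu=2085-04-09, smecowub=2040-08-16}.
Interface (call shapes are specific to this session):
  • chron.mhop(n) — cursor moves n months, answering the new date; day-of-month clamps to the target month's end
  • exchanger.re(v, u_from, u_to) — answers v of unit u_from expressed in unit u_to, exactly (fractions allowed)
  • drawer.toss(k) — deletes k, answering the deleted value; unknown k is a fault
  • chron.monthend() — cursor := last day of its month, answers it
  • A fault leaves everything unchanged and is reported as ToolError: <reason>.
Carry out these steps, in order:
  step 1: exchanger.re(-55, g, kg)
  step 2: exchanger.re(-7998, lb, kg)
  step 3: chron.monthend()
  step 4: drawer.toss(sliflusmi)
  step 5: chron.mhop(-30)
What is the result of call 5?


>> exchanger.re(v: -55, u_from: g, u_to: kg)
<< -11/200
>> exchanger.re(v: -7998, u_from: lb, u_to: kg)
<< -181391588763/50000000
>> chron.monthend()
<< 2084-09-30
>> drawer.toss(k: sliflusmi)
<< ToolError: no such key sliflusmi
>> chron.mhop(n: -30)
<< 2082-03-30

Answer: 2082-03-30


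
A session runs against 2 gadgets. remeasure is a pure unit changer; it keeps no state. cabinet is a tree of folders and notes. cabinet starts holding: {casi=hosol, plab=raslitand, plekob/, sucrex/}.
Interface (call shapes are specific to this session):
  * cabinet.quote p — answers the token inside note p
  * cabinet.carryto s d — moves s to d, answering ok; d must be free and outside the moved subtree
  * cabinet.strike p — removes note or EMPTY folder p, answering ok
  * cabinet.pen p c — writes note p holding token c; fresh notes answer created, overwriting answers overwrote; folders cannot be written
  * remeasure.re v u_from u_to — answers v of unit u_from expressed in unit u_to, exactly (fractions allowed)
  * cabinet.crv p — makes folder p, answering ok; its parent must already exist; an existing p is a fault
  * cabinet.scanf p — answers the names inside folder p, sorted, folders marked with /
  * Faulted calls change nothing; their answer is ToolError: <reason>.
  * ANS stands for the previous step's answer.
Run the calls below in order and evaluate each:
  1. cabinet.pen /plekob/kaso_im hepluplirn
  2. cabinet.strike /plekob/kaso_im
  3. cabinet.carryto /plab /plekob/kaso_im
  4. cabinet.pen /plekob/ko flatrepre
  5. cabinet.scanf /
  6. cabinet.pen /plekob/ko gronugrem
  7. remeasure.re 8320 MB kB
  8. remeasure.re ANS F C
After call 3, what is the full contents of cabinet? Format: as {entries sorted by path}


CALL pen[p→/plekob/kaso_im; c→hepluplirn]
RET  created
CALL strike[p→/plekob/kaso_im]
RET  ok
CALL carryto[s→/plab; d→/plekob/kaso_im]
RET  ok
CALL pen[p→/plekob/ko; c→flatrepre]
RET  created
CALL scanf[p→/]
RET  [casi, plekob/, sucrex/]
CALL pen[p→/plekob/ko; c→gronugrem]
RET  overwrote
CALL re[v→8320; u_from→MB; u_to→kB]
RET  8320000
CALL re[v→ANS; u_from→F; u_to→C]
RET  41599840/9

Answer: {casi=hosol, plekob/, plekob/kaso_im=raslitand, sucrex/}


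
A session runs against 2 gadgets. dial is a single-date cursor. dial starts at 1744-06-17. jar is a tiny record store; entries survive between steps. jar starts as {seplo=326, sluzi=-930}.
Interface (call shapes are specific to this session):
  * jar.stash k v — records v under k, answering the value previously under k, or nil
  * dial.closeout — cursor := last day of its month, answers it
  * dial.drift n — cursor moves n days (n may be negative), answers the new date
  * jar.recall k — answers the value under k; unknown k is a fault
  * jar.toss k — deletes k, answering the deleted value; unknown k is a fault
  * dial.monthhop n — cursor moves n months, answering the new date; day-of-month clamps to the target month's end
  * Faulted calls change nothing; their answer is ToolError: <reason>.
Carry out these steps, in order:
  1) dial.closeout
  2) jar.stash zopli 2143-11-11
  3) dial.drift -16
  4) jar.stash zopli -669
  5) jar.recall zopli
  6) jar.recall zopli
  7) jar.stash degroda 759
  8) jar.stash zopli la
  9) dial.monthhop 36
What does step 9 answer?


Answer: 1747-06-14

Derivation:
I invoke closeout, yielding 1744-06-30.
Using stash using k: zopli, v: 2143-11-11, which returns nil.
Calling drift using n: -16, and observe 1744-06-14.
I call stash using k: zopli, v: -669, and observe 2143-11-11.
I invoke recall using k: zopli, and get -669.
I invoke recall using k: zopli, and see -669.
Then stash using k: degroda, v: 759, yielding nil.
Invoking stash using k: zopli, v: la, — result: -669.
I try monthhop using n: 36, and get 1747-06-14.


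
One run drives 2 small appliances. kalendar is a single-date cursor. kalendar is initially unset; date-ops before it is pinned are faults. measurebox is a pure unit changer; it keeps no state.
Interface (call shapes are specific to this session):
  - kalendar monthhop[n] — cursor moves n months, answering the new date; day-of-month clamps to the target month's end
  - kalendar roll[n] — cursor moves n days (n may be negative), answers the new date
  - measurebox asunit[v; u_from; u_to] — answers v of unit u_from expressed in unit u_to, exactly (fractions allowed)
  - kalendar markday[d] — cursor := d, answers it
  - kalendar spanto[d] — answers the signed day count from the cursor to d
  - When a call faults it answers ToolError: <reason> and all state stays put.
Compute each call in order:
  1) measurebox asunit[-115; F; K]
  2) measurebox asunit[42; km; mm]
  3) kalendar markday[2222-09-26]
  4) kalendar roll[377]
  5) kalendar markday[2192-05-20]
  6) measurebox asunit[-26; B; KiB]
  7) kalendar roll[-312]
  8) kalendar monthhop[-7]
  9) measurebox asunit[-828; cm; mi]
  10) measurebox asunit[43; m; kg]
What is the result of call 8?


Answer: 2190-12-13

Derivation:
CALL measurebox asunit[v: -115; u_from: F; u_to: K]
RET  11489/60
CALL measurebox asunit[v: 42; u_from: km; u_to: mm]
RET  42000000
CALL kalendar markday[d: 2222-09-26]
RET  2222-09-26
CALL kalendar roll[n: 377]
RET  2223-10-08
CALL kalendar markday[d: 2192-05-20]
RET  2192-05-20
CALL measurebox asunit[v: -26; u_from: B; u_to: KiB]
RET  -13/512
CALL kalendar roll[n: -312]
RET  2191-07-13
CALL kalendar monthhop[n: -7]
RET  2190-12-13
CALL measurebox asunit[v: -828; u_from: cm; u_to: mi]
RET  -115/22352
CALL measurebox asunit[v: 43; u_from: m; u_to: kg]
RET  ToolError: incompatible units


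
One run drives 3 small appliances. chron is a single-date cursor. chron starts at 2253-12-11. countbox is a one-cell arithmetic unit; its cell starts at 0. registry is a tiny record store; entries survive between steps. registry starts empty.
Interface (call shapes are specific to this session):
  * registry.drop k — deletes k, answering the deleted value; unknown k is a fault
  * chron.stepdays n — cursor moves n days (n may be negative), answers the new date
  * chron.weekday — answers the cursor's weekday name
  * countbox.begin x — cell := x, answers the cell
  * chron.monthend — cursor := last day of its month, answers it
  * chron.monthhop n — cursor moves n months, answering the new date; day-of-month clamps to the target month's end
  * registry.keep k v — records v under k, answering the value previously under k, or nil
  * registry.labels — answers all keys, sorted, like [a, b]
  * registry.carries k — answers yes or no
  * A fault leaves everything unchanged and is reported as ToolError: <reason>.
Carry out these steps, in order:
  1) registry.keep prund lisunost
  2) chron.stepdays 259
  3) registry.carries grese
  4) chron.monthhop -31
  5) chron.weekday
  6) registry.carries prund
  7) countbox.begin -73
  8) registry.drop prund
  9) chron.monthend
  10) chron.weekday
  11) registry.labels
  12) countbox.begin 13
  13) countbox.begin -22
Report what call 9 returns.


Answer: 2252-01-31

Derivation:
! registry.keep(k='prund', v='lisunost') : nil
! chron.stepdays(n='259') : 2254-08-27
! registry.carries(k='grese') : no
! chron.monthhop(n='-31') : 2252-01-27
! chron.weekday() : Tuesday
! registry.carries(k='prund') : yes
! countbox.begin(x='-73') : -73
! registry.drop(k='prund') : lisunost
! chron.monthend() : 2252-01-31
! chron.weekday() : Saturday
! registry.labels() : []
! countbox.begin(x='13') : 13
! countbox.begin(x='-22') : -22


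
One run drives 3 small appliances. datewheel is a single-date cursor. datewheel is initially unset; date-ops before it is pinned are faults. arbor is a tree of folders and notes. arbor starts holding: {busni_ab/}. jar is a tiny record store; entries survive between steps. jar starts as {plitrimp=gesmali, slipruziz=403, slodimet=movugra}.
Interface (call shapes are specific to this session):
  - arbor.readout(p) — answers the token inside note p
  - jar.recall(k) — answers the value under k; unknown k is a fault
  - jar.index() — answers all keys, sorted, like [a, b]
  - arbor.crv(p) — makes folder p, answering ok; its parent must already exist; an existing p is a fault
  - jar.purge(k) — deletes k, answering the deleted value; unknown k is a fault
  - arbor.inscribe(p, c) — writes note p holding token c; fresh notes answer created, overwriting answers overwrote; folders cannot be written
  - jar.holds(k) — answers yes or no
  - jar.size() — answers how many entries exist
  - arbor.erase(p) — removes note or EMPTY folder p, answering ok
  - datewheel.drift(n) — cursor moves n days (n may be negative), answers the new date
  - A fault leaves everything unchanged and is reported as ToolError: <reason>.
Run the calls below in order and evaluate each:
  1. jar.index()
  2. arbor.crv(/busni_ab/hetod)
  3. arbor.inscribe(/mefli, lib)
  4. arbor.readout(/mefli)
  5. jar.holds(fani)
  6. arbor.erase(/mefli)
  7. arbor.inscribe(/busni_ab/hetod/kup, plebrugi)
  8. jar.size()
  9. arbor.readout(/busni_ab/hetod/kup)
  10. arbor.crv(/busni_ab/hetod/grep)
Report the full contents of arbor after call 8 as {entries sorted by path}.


Answer: {busni_ab/, busni_ab/hetod/, busni_ab/hetod/kup=plebrugi}

Derivation:
Step: index[]
Result: [plitrimp, slipruziz, slodimet]
Step: crv[/busni_ab/hetod]
Result: ok
Step: inscribe[/mefli; lib]
Result: created
Step: readout[/mefli]
Result: lib
Step: holds[fani]
Result: no
Step: erase[/mefli]
Result: ok
Step: inscribe[/busni_ab/hetod/kup; plebrugi]
Result: created
Step: size[]
Result: 3
Step: readout[/busni_ab/hetod/kup]
Result: plebrugi
Step: crv[/busni_ab/hetod/grep]
Result: ok
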